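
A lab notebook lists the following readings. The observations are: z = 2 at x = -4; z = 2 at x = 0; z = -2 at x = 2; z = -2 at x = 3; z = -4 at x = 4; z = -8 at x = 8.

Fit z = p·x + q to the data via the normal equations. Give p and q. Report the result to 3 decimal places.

p = -0.891, q = -0.070

Setting ∂/∂p … = 0 gives: 109·p + 13·q = -98;  13·p + 6·q = -12.
Δ = 109·6 − 13² = 485.
p = ((-98)·6 − 13·(-12))/485 = -432/485; q = (109·(-12) − 13·(-98))/485 = -34/485.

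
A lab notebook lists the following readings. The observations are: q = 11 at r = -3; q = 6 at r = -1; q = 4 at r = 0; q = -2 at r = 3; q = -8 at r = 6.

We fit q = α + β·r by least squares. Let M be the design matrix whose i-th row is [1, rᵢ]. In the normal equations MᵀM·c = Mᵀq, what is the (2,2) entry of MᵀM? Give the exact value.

Row 2 ↔ basis r, column 2 ↔ basis r, so (MᵀM)_{2,2} = Σᵢ (r)·(r) = (-3)·(-3) + (-1)·(-1) + (0)·(0) + (3)·(3) + (6)·(6) = 55.

55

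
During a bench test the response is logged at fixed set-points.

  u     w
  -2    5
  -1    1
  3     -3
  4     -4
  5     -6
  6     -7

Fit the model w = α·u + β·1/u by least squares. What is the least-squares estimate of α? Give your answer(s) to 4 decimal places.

α = -1.1419

The normal equations are: 91·α + 6·β = -108;  6·α + (5369/3600)·β = -118/15.
(Σu·u = 91, Σu·1/u = 6, Σ1/u·1/u = 5369/3600, Σu·w = -108, Σ1/u·w = -118/15.)
Δ = 91·(5369/3600) − 6² = 358979/3600.
α = ((-108)·(5369/3600) − 6·(-118/15))/(358979/3600) = -409932/358979; β = (91·(-118/15) − 6·(-108))/(358979/3600) = -244320/358979.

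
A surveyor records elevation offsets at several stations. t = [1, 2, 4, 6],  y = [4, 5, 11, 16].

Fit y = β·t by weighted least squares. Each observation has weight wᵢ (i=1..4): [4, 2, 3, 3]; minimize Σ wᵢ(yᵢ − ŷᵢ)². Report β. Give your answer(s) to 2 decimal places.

Compute the Gram sums: Σwᵢ·t·t = 168.
And Σwᵢ·t·y = 456.
β = 456/168 = 2.71429.

β = 2.71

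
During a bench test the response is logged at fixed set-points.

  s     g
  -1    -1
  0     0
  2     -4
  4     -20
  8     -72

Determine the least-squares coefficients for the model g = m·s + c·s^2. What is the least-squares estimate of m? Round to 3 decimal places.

Normal-equation sums: Σs·s = 85, Σs·s^2 = 583, Σs^2·s^2 = 4369.
For Mᵀg: Σs·g = -663, Σs^2·g = -4945.
So MᵀM·[m, c]ᵀ = Mᵀg: [[85, 583]; [583, 4369]]·[m, c]ᵀ = [-663, -4945]ᵀ.
Δ = 85·4369 − 583² = 31476.
m = ((-663)·4369 − 583·(-4945))/31476 = -3428/7869; c = (85·(-4945) − 583·(-663))/31476 = -8449/7869.

m = -0.436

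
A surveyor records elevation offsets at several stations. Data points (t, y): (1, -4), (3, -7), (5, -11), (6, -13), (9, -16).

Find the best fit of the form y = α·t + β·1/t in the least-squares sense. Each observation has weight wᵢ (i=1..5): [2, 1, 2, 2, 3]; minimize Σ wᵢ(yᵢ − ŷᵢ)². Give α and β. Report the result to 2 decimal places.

With design matrix A, AᵀWA = [[376, 10]; [10, 3083/1350]] and AᵀWy = [-727, -122/5]ᵀ.
Eliminating β: (3083/1350)·(row 1) − 10·(row 2) gives (512104/675)·α = (3083/1350)·(-727) − 10·(-122/5) = -1911941/1350, so α = -1911941/1024208.
Then β = ((-122/5) − 10·(-1911941/1024208))/(3083/1350) = -642735/256052.

α = -1.87, β = -2.51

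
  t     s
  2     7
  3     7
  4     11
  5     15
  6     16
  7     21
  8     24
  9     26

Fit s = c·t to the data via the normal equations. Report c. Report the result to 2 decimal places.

With design matrix M, MᵀM = [[284]] and Mᵀs = [823]ᵀ.
Hence c = 823 / 284 ≈ 2.89789.

c = 2.90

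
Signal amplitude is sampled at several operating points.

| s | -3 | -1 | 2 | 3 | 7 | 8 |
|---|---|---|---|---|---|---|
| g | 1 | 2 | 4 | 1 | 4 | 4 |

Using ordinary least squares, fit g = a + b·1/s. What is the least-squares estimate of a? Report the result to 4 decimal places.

a = 2.7103

From the data, Σ1 = 6, Σ1/s = -13/56, Σ1/s·1/s = 42569/28224.
For Aᵀg: Σg = 16, Σ1/s·g = 15/14.
AᵀA·[a, b]ᵀ = Aᵀg becomes [[6, -13/56]; [-13/56, 42569/28224]]·[a, b]ᵀ = [16, 15/14]ᵀ.
Eliminating b: (42569/28224)·(row 1) − (-13/56)·(row 2) gives (84631/9408)·a = (42569/28224)·16 − (-13/56)·(15/14) = 172031/7056, so a = 688124/253893.
Then b = ((15/14) − (-13/56)·(688124/253893))/(42569/28224) = 95424/84631.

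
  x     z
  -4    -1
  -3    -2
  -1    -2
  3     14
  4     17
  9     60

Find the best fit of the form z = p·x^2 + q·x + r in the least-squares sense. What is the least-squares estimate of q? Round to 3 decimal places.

q = 2.412

AᵀA·[p, q, r]ᵀ = Aᵀz reads: 7236·p + 728·q + 132·r = 5222;  728·p + 132·q + 8·r = 662;  132·p + 8·q + 6·r = 86.
Row-reducing yields p = 12739/27614, q = 66611/27614, r = 13364/13807.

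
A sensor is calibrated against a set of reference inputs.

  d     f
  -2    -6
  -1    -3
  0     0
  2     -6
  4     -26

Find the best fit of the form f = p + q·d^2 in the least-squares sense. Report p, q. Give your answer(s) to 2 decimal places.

p = -0.21, q = -1.60

With design matrix A, AᵀA = [[5, 25]; [25, 289]] and Aᵀf = [-41, -467]ᵀ.
Eliminating q: 289·(row 1) − 25·(row 2) gives 820·p = 289·(-41) − 25·(-467) = -174, so p = -87/410.
Then q = ((-467) − 25·(-87/410))/289 = -131/82.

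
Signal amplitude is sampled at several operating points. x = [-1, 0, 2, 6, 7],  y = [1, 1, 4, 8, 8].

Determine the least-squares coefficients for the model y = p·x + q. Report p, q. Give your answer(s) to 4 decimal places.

p = 0.9724, q = 1.6772

Normal-equation sums: Σx·x = 90, Σx = 14, Σ1 = 5.
And Σx·y = 111, Σy = 22.
MᵀM·[p, q]ᵀ = Mᵀy becomes [[90, 14]; [14, 5]]·[p, q]ᵀ = [111, 22]ᵀ.
det = 90·5 − 14² = 254.
p = (111·5 − 14·22)/254 = 247/254; q = (90·22 − 14·111)/254 = 213/127.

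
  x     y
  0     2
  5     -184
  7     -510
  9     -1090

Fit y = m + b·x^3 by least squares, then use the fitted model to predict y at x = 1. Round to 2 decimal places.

Entries of MᵀM: Σ1 = 4, Σx^3 = 1197, Σx^3·x^3 = 664715.
Right-hand side: Σy = -1782, Σx^3·y = -992540.
Normal equations: [[4, 1197]; [1197, 664715]]·[m, b]ᵀ = [-1782, -992540]ᵀ.
Δ = 4·664715 − 1197² = 1226051.
m = ((-1782)·664715 − 1197·(-992540))/1226051 = 186750/64529; b = (4·(-992540) − 1197·(-1782))/1226051 = -1837106/1226051.
At x = 1: ŷ = (186750/64529)·(1) + (-1837106/1226051)·(1) = 1711144/1226051.

ŷ = 1.40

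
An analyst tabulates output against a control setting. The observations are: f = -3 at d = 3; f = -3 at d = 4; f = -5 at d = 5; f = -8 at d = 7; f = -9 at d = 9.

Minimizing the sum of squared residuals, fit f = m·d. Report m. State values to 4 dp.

m = -1.0167

XᵀX·[m]ᵀ = Xᵀf reads: 180·m = -183.
(Σd·d = 180, Σd·f = -183.)
m = (-183)/180 = -1.01667.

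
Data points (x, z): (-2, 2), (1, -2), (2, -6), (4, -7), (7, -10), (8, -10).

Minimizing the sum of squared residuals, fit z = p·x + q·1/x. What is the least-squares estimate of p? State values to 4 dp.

p = -1.3583

The normal system MᵀM·[p, q]ᵀ = Mᵀz is [[138, 6]; [6, 5013/3136]]·[p, q]ᵀ = [-196, -73/7]ᵀ.
Eliminating q: (5013/3136)·(row 1) − 6·(row 2) gives (289449/1568)·p = (5013/3136)·(-196) − 6·(-73/7) = -28083/112, so p = -131054/96483.
Then q = ((-73/7) − 6·(-131054/96483))/(5013/3136) = -137536/96483.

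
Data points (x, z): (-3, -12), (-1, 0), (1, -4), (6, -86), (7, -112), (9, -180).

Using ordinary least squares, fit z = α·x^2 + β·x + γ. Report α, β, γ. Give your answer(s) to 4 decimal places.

α = -1.9772, β = -2.1853, γ = -0.4196

Normal-equation sums: Σx^2·x^2 = 10341, Σx^2·x = 1261, Σx^2 = 177, Σx·x = 177, Σx = 19, Σ1 = 6.
For Aᵀz: Σx^2·z = -23276, Σx·z = -2888, Σz = -394.
Normal equations: [[10341, 1261, 177]; [1261, 177, 19]; [177, 19, 6]]·[α, β, γ]ᵀ = [-23276, -2888, -394]ᵀ.
Row-reducing yields α = -159304/80571, β = -58690/26857, γ = -33806/80571.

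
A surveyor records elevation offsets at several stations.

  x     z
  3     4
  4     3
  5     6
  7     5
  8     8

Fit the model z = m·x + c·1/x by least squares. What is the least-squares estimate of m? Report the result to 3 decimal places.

m = 0.842

MᵀM·[m, c]ᵀ = Mᵀz reads: 163·m + 5·c = 153;  5·m + (176149/705600)·c = 2099/420.
(Σx·x = 163, Σx·1/x = 5, Σ1/x·1/x = 176149/705600, Σx·z = 153, Σ1/x·z = 2099/420.)
Eliminating c: (176149/705600)·(row 1) − 5·(row 2) gives (11072287/705600)·m = (176149/705600)·153 − 5·(2099/420) = 3106399/235200, so m = 9319197/11072287.
Then c = ((2099/420) − 5·(9319197/11072287))/(176149/705600) = 35006160/11072287.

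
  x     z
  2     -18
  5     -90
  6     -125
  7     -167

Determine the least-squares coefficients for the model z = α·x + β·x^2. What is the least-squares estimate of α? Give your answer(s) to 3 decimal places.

α = -3.155

Normal-equation sums: Σx·x = 114, Σx·x^2 = 692, Σx^2·x^2 = 4338.
Moment sums: Σx·z = -2405, Σx^2·z = -15005.
Normal equations: [[114, 692]; [692, 4338]]·[α, β]ᵀ = [-2405, -15005]ᵀ.
Eliminating β: 4338·(row 1) − 692·(row 2) gives 15668·α = 4338·(-2405) − 692·(-15005) = -49430, so α = -24715/7834.
Then β = ((-15005) − 692·(-24715/7834))/4338 = -23155/7834.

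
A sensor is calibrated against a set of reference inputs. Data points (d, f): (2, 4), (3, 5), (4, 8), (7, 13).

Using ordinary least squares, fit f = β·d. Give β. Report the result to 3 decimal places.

The normal system XᵀX·[β]ᵀ = Xᵀf is [[78]]·[β]ᵀ = [146]ᵀ.
Hence β = 146 / 78 ≈ 1.87179.

β = 1.872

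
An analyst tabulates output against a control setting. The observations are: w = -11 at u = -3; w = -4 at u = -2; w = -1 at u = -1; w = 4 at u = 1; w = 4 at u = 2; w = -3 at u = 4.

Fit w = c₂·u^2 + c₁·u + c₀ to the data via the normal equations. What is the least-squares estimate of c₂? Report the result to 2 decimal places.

The normal system XᵀX·[c₂, c₁, c₀]ᵀ = Xᵀw is [[371, 37, 35]; [37, 35, 1]; [35, 1, 6]]·[c₂, c₁, c₀]ᵀ = [-144, 42, -11]ᵀ.
Solving the 3×3 system (Gaussian elimination) gives c₂ = -377/440, c₁ = 81/40, c₀ = 311/110.

c₂ = -0.86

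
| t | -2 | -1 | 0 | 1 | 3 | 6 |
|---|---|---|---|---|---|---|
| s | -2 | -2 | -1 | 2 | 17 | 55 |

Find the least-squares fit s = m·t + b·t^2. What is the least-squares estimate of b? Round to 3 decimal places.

Setting ∂/∂m … = 0 gives: 51·m + 235·b = 389;  235·m + 1395·b = 2125.
Eliminating b: 1395·(row 1) − 235·(row 2) gives 15920·m = 1395·389 − 235·2125 = 43280, so m = 541/199.
Then b = (2125 − 235·(541/199))/1395 = 212/199.

b = 1.065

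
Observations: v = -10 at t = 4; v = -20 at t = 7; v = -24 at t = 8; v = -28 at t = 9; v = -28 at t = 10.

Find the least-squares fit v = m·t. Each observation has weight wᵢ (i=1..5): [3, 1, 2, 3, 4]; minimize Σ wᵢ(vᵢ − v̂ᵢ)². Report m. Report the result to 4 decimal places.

The normal equations are: 868·m = -2520.
(Σwᵢ·t·t = 868, Σwᵢ·t·v = -2520.)
Hence m = -2520 / 868 ≈ -2.90323.

m = -2.9032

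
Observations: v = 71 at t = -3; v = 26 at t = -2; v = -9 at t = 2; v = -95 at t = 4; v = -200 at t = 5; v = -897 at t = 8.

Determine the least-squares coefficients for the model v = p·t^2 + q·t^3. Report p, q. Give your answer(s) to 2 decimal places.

From the data, Σt^2·t^2 = 5090, Σt^2·t^3 = 36674, Σt^3·t^3 = 282722.
And Σt^2·v = -63221, Σt^3·v = -492541.
So MᵀM·[p, q]ᵀ = Mᵀv: [[5090, 36674]; [36674, 282722]]·[p, q]ᵀ = [-63221, -492541]ᵀ.
Determinant 5090·282722 − 36674² = 94072704.
p = ((-63221)·282722 − 36674·(-492541))/94072704 = 1076597/534504; q = (5090·(-492541) − 36674·(-63221))/94072704 = -11779171/5879544.

p = 2.01, q = -2.00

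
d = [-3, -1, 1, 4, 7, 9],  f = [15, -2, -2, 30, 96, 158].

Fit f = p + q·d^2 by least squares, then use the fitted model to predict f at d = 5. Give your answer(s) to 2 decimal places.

f̂ = 46.83

Forming MᵀM = [[6, 157]; [157, 9301]] and Mᵀf = [295, 18113]ᵀ gives MᵀM·[p, q]ᵀ = Mᵀf.
Δ = 6·9301 − 157² = 31157.
p = (295·9301 − 157·18113)/31157 = -14278/4451; q = (6·18113 − 157·295)/31157 = 8909/4451.
At d = 5: f̂ = (-14278/4451)·(1) + (8909/4451)·(25) = 208447/4451.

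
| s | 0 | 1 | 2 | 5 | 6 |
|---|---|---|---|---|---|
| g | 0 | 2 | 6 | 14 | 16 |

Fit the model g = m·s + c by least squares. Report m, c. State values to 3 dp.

Normal-equation sums: Σs·s = 66, Σs = 14, Σ1 = 5.
For Xᵀg: Σs·g = 180, Σg = 38.
Normal equations: [[66, 14]; [14, 5]]·[m, c]ᵀ = [180, 38]ᵀ.
Δ = 66·5 − 14² = 134.
m = (180·5 − 14·38)/134 = 184/67; c = (66·38 − 14·180)/134 = -6/67.

m = 2.746, c = -0.090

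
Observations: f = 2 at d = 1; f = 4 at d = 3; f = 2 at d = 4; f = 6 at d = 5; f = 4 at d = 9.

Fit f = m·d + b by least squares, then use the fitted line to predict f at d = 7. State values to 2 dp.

f̂ = 4.25

With design matrix M, MᵀM = [[132, 22]; [22, 5]] and Mᵀf = [88, 18]ᵀ.
Determinant 132·5 − 22² = 176.
m = (88·5 − 22·18)/176 = 1/4; b = (132·18 − 22·88)/176 = 5/2.
At d = 7: f̂ = (1/4)·(7) + (5/2)·(1) = 17/4.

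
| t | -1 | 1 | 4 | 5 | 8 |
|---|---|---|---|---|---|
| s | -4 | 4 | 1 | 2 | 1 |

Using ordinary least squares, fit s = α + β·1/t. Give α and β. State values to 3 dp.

α = 0.334, β = 4.052

AᵀA·[α, β]ᵀ = Aᵀs reads: 5·α + (23/40)·β = 4;  (23/40)·α + (3389/1600)·β = 351/40.
det = 5·(3389/1600) − (23/40)² = 513/50.
α = (4·(3389/1600) − (23/40)·(351/40))/(513/50) = 5483/16416; β = (5·(351/40) − (23/40)·4)/(513/50) = 8315/2052.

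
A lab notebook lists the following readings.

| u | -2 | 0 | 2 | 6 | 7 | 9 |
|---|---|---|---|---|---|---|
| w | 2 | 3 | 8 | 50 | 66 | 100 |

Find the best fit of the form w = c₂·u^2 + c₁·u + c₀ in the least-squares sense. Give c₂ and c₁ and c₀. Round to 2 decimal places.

c₂ = 1.01, c₁ = 1.92, c₀ = 1.90

Normal-equation sums: Σu^2·u^2 = 10290, Σu^2·u = 1288, Σu^2 = 174, Σu·u = 174, Σu = 22, Σ1 = 6.
Right-hand side: Σu^2·w = 13174, Σu·w = 1674, Σw = 229.
Row-reducing yields c₂ = 6743/6694, c₁ = 64397/33470, c₀ = 63581/33470.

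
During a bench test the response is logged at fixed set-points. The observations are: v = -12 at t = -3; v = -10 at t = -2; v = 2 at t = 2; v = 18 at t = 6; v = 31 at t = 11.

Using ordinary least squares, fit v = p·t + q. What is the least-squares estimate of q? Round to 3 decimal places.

The normal system MᵀM·[p, q]ᵀ = Mᵀv is [[174, 14]; [14, 5]]·[p, q]ᵀ = [509, 29]ᵀ.
Eliminating q: 5·(row 1) − 14·(row 2) gives 674·p = 5·509 − 14·29 = 2139, so p = 2139/674.
Then q = (29 − 14·(2139/674))/5 = -1040/337.

q = -3.086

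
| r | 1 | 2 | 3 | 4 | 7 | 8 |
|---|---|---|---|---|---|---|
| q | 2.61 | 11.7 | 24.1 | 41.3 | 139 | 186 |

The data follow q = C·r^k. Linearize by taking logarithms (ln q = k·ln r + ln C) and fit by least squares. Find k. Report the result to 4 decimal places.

Taking logs, ln q = k·ln r + ln C, so regress ln q on ln r.
AᵀA = [[11.7199, 7.2034]; [7.2034, 6]], rhs = [30.8278, 20.4822]ᵀ  (here Σln r = 7.2034, Σ(ln r)² = 11.7199, Σln q = 20.4822, Σln r·ln q = 30.8278).
Solving (det = 18.4301): k = 2.03063, ln C = 0.97579.

k = 2.0306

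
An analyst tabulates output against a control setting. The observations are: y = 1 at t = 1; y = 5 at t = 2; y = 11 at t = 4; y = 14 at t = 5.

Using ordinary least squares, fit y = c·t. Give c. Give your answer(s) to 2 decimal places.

Compute the Gram sums: Σt·t = 46.
Right-hand side: Σt·y = 125.
c = 125/46 = 2.71739.

c = 2.72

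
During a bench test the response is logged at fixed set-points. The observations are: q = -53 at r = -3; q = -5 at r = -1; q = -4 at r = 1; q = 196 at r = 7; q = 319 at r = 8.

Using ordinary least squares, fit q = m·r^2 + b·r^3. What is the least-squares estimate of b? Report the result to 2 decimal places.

b = 0.99

Forming AᵀA = [[6580, 49332]; [49332, 380524]] and Aᵀq = [29534, 231988]ᵀ gives AᵀA·[m, b]ᵀ = Aᵀq.
Δ = 6580·380524 − 49332² = 70201696.
m = (29534·380524 − 49332·231988)/70201696 = -25754525/8775212; b = (6580·231988 − 49332·29534)/70201696 = 8688719/8775212.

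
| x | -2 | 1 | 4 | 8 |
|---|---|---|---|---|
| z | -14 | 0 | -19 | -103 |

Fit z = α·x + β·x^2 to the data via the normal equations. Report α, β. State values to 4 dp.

Compute the Gram sums: Σx·x = 85, Σx·x^2 = 569, Σx^2·x^2 = 4369.
Moment sums: Σx·z = -872, Σx^2·z = -6952.
Normal equations: [[85, 569]; [569, 4369]]·[α, β]ᵀ = [-872, -6952]ᵀ.
det = 85·4369 − 569² = 47604.
α = ((-872)·4369 − 569·(-6952))/47604 = 12160/3967; β = (85·(-6952) − 569·(-872))/47604 = -7896/3967.

α = 3.0653, β = -1.9904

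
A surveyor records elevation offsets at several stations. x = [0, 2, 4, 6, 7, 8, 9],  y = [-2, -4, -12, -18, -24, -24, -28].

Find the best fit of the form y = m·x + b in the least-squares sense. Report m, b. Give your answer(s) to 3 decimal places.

Sums needed: Σx·x = 250, Σx = 36, Σ1 = 7.
And Σx·y = -776, Σy = -112.
Normal equations: [[250, 36]; [36, 7]]·[m, b]ᵀ = [-776, -112]ᵀ.
det = 250·7 − 36² = 454.
m = ((-776)·7 − 36·(-112))/454 = -700/227; b = (250·(-112) − 36·(-776))/454 = -32/227.

m = -3.084, b = -0.141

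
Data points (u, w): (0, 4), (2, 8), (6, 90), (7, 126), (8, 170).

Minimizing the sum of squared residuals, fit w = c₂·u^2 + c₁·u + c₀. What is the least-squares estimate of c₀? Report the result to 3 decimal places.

Normal-equation sums: Σu^2·u^2 = 7809, Σu^2·u = 1079, Σu^2 = 153, Σu·u = 153, Σu = 23, Σ1 = 5.
And Σu^2·w = 20326, Σu·w = 2798, Σw = 398.
Normal equations: [[7809, 1079, 153]; [1079, 153, 23]; [153, 23, 5]]·[c₂, c₁, c₀]ᵀ = [20326, 2798, 398]ᵀ.
Row-reducing yields c₂ = 6767/2134, c₁ = -10063/2134, c₀ = 413/97.

c₀ = 4.258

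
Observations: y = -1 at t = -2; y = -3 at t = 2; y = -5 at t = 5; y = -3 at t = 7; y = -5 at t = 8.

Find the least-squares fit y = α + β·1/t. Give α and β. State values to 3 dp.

Sums needed: Σ1 = 5, Σ1/t = 131/280, Σ1/t·1/t = 45161/78400.
Right-hand side: Σy = -17, Σ1/t·y = -171/56.
Normal equations: [[5, 131/280]; [131/280, 45161/78400]]·[α, β]ᵀ = [-17, -171/56]ᵀ.
Eliminating β: (45161/78400)·(row 1) − (131/280)·(row 2) gives (52161/19600)·α = (45161/78400)·(-17) − (131/280)·(-171/56) = -23419/2800, so α = -163933/52161.
Then β = ((-171/56) − (131/280)·(-163933/52161))/(45161/78400) = -143360/52161.

α = -3.143, β = -2.748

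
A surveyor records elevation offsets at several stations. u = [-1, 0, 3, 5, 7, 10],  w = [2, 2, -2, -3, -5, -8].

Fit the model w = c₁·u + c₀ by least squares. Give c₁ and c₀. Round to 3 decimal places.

Compute the Gram sums: Σu·u = 184, Σu = 24, Σ1 = 6.
Moment sums: Σu·w = -138, Σw = -14.
So MᵀM·[c₁, c₀]ᵀ = Mᵀw: [[184, 24]; [24, 6]]·[c₁, c₀]ᵀ = [-138, -14]ᵀ.
Eliminating c₀: 6·(row 1) − 24·(row 2) gives 528·c₁ = 6·(-138) − 24·(-14) = -492, so c₁ = -41/44.
Then c₀ = ((-14) − 24·(-41/44))/6 = 46/33.

c₁ = -0.932, c₀ = 1.394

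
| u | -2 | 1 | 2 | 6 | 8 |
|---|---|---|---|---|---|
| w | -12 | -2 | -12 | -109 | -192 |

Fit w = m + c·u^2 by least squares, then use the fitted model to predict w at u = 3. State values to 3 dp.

ŵ = -26.853

Normal-equation sums: Σ1 = 5, Σu^2 = 109, Σu^2·u^2 = 5425.
For Aᵀw: Σw = -327, Σu^2·w = -16310.
Determinant 5·5425 − 109² = 15244.
m = ((-327)·5425 − 109·(-16310))/15244 = 3815/15244; c = (5·(-16310) − 109·(-327))/15244 = -45907/15244.
At u = 3: ŵ = (3815/15244)·(1) + (-45907/15244)·(9) = -102337/3811.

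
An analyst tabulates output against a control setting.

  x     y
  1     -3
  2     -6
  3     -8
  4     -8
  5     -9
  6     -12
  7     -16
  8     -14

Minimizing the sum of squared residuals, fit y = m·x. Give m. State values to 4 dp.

Forming MᵀM = [[204]] and Mᵀy = [-412]ᵀ gives MᵀM·[m]ᵀ = Mᵀy.
m = (-412)/204 = -2.01961.

m = -2.0196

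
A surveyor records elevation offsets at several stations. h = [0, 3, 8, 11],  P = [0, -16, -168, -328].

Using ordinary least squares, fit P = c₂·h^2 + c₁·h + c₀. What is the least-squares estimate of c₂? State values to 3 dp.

The normal system AᵀA·[c₂, c₁, c₀]ᵀ = AᵀP is [[18818, 1870, 194]; [1870, 194, 22]; [194, 22, 4]]·[c₂, c₁, c₀]ᵀ = [-50584, -5000, -512]ᵀ.
Row-reducing yields c₂ = -3, c₁ = 225/73, c₀ = 40/73.

c₂ = -3.000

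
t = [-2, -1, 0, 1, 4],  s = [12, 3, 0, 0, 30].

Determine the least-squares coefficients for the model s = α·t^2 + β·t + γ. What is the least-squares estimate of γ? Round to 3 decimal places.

Compute the Gram sums: Σt^2·t^2 = 274, Σt^2·t = 56, Σt^2 = 22, Σt·t = 22, Σt = 2, Σ1 = 5.
Right-hand side: Σt^2·s = 531, Σt·s = 93, Σs = 45.
So AᵀA·[α, β, γ]ᵀ = Aᵀs: [[274, 56, 22]; [56, 22, 2]; [22, 2, 5]]·[α, β, γ]ᵀ = [531, 93, 45]ᵀ.
Solving the 3×3 system (Gaussian elimination) gives α = 419/182, β = -289/182, γ = -45/91.

γ = -0.495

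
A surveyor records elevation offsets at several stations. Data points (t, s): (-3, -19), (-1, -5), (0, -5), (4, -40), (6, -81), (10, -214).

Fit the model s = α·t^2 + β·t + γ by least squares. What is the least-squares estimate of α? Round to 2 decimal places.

α = -2.00

AᵀA·[α, β, γ]ᵀ = Aᵀs reads: 11634·α + 1252·β + 162·γ = -25132;  1252·α + 162·β + 16·γ = -2724;  162·α + 16·β + 6·γ = -364.
Row-reducing yields α = -3736/1865, β = -346/373, γ = -7658/1865.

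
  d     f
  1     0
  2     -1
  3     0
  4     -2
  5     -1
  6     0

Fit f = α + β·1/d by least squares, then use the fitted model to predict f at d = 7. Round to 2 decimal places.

f̂ = -0.90

From the data, Σ1 = 6, Σ1/d = 49/20, Σ1/d·1/d = 5369/3600.
Right-hand side: Σf = -4, Σ1/d·f = -6/5.
Δ = 6·(5369/3600) − (49/20)² = 707/240.
α = ((-4)·(5369/3600) − (49/20)·(-6/5))/(707/240) = -1556/1515; β = (6·(-6/5) − (49/20)·(-4))/(707/240) = 624/707.
At d = 7: f̂ = (-1556/1515)·(1) + (624/707)·(1/7) = -66884/74235.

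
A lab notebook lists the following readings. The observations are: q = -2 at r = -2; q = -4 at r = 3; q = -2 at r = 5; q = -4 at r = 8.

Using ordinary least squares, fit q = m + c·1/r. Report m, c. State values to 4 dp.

Setting ∂/∂m … = 0 gives: 4·m + (19/120)·c = -12;  (19/120)·m + (6001/14400)·c = -37/30.
(Σ1 = 4, Σ1/r = 19/120, Σ1/r·1/r = 6001/14400, Σq = -12, Σ1/r·q = -37/30.)
Eliminating c: (6001/14400)·(row 1) − (19/120)·(row 2) gives (2627/1600)·m = (6001/14400)·(-12) − (19/120)·(-37/30) = -173/36, so m = -69200/23643.
Then c = ((-37/30) − (19/120)·(-69200/23643))/(6001/14400) = -14560/7881.

m = -2.9269, c = -1.8475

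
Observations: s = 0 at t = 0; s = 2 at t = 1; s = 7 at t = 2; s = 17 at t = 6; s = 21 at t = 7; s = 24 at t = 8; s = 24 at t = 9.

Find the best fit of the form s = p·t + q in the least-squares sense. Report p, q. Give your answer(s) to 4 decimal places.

Compute the Gram sums: Σt·t = 235, Σt = 33, Σ1 = 7.
For Aᵀs: Σt·s = 673, Σs = 95.
AᵀA·[p, q]ᵀ = Aᵀs becomes [[235, 33]; [33, 7]]·[p, q]ᵀ = [673, 95]ᵀ.
Determinant 235·7 − 33² = 556.
p = (673·7 − 33·95)/556 = 394/139; q = (235·95 − 33·673)/556 = 29/139.

p = 2.8345, q = 0.2086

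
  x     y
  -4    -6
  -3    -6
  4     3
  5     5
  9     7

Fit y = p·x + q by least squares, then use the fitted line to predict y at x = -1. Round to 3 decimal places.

Compute the Gram sums: Σx·x = 147, Σx = 11, Σ1 = 5.
And Σx·y = 142, Σy = 3.
So AᵀA·[p, q]ᵀ = Aᵀy: [[147, 11]; [11, 5]]·[p, q]ᵀ = [142, 3]ᵀ.
Determinant 147·5 − 11² = 614.
p = (142·5 − 11·3)/614 = 677/614; q = (147·3 − 11·142)/614 = -1121/614.
At x = -1: ŷ = (677/614)·(-1) + (-1121/614)·(1) = -899/307.

ŷ = -2.928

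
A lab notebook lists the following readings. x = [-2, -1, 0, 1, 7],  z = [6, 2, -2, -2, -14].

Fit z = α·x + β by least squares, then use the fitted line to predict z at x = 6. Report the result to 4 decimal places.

ẑ = -12.4000

Setting ∂/∂α … = 0 gives: 55·α + 5·β = -114;  5·α + 5·β = -10.
(Σx·x = 55, Σx = 5, Σ1 = 5, Σx·z = -114, Σz = -10.)
Eliminating β: 5·(row 1) − 5·(row 2) gives 250·α = 5·(-114) − 5·(-10) = -520, so α = -52/25.
Then β = ((-10) − 5·(-52/25))/5 = 2/25.
At x = 6: ẑ = (-52/25)·(6) + (2/25)·(1) = -62/5.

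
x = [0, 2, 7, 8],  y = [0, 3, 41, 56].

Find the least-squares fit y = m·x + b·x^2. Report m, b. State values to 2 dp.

From the data, Σx·x = 117, Σx·x^2 = 863, Σx^2·x^2 = 6513.
Moment sums: Σx·y = 741, Σx^2·y = 5605.
AᵀA·[m, b]ᵀ = Aᵀy becomes [[117, 863]; [863, 6513]]·[m, b]ᵀ = [741, 5605]ᵀ.
Eliminating b: 6513·(row 1) − 863·(row 2) gives 17252·m = 6513·741 − 863·5605 = -10982, so m = -289/454.
Then b = (5605 − 863·(-289/454))/6513 = 429/454.

m = -0.64, b = 0.94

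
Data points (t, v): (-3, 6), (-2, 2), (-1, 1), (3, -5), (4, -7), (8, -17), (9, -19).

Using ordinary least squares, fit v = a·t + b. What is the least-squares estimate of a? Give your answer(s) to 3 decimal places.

MᵀM·[a, b]ᵀ = Mᵀv reads: 184·a + 18·b = -373;  18·a + 7·b = -39.
Determinant 184·7 − 18² = 964.
a = ((-373)·7 − 18·(-39))/964 = -1909/964; b = (184·(-39) − 18·(-373))/964 = -231/482.

a = -1.980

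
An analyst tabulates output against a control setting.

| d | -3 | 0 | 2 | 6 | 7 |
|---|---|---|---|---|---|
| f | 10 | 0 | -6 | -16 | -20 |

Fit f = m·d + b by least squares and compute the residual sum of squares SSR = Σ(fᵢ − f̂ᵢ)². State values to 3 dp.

SSR = 2.208

Entries of XᵀX: Σd·d = 98, Σd = 12, Σ1 = 5.
And Σd·f = -278, Σf = -32.
XᵀX·[m, b]ᵀ = Xᵀf becomes [[98, 12]; [12, 5]]·[m, b]ᵀ = [-278, -32]ᵀ.
Determinant 98·5 − 12² = 346.
m = ((-278)·5 − 12·(-32))/346 = -503/173; b = (98·(-32) − 12·(-278))/346 = 100/173.
Residuals: 121/173, -100/173, -132/173, 150/173, -39/173; SSR = 382/173.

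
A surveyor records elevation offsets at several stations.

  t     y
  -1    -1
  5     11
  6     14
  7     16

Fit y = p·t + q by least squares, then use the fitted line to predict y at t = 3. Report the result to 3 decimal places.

Entries of MᵀM: Σt·t = 111, Σt = 17, Σ1 = 4.
For Mᵀy: Σt·y = 252, Σy = 40.
So MᵀM·[p, q]ᵀ = Mᵀy: [[111, 17]; [17, 4]]·[p, q]ᵀ = [252, 40]ᵀ.
Δ = 111·4 − 17² = 155.
p = (252·4 − 17·40)/155 = 328/155; q = (111·40 − 17·252)/155 = 156/155.
At t = 3: ŷ = (328/155)·(3) + (156/155)·(1) = 228/31.

ŷ = 7.355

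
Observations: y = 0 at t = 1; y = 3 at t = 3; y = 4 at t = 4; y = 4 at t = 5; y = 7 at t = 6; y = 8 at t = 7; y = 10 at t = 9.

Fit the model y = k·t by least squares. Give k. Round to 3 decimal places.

k = 1.074

The normal system MᵀM·[k]ᵀ = Mᵀy is [[217]]·[k]ᵀ = [233]ᵀ.
k = 233/217 = 1.07373.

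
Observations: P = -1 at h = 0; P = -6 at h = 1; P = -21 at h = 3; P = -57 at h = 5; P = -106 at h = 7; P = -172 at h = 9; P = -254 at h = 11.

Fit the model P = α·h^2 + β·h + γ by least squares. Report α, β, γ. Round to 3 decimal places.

α = -2.004, β = -0.893, γ = -1.666

Normal-equation sums: Σh^2·h^2 = 24310, Σh^2·h = 2556, Σh^2 = 286, Σh·h = 286, Σh = 36, Σ1 = 7.
Moment sums: Σh^2·P = -51480, Σh·P = -5438, ΣP = -617.
So AᵀA·[α, β, γ]ᵀ = AᵀP: [[24310, 2556, 286]; [2556, 286, 36]; [286, 36, 7]]·[α, β, γ]ᵀ = [-51480, -5438, -617]ᵀ.
Inverting the 3×3 Gram matrix, [α, β, γ]ᵀ = [-335893/167601, -49907/55867, -39887/23943]ᵀ.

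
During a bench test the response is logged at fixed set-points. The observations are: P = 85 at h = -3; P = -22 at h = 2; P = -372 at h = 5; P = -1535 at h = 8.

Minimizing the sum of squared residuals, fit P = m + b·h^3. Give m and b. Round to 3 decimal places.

m = 3.133, b = -3.004

Entries of MᵀM: Σ1 = 4, Σh^3 = 618, Σh^3·h^3 = 278562.
For MᵀP: ΣP = -1844, Σh^3·P = -834891.
MᵀM·[m, b]ᵀ = MᵀP becomes [[4, 618]; [618, 278562]]·[m, b]ᵀ = [-1844, -834891]ᵀ.
det = 4·278562 − 618² = 732324.
m = ((-1844)·278562 − 618·(-834891))/732324 = 382385/122054; b = (4·(-834891) − 618·(-1844))/732324 = -183331/61027.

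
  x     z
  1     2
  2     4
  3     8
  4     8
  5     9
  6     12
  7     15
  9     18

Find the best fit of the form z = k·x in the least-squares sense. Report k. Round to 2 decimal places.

k = 2.04

From the data, Σx·x = 221.
Right-hand side: Σx·z = 450.
Normal equations: [[221]]·[k]ᵀ = [450]ᵀ.
k = 450/221 = 2.0362.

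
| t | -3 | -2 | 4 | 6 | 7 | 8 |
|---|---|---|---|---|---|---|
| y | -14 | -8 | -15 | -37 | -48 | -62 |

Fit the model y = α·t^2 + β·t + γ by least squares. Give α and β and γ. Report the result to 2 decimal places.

Normal-equation sums: Σt^2·t^2 = 8146, Σt^2·t = 1100, Σt^2 = 178, Σt·t = 178, Σt = 20, Σ1 = 6.
And Σt^2·y = -8050, Σt·y = -1056, Σy = -184.
Normal equations: [[8146, 1100, 178]; [1100, 178, 20]; [178, 20, 6]]·[α, β, γ]ᵀ = [-8050, -1056, -184]ᵀ.
Solving the 3×3 system (Gaussian elimination) gives α = -48163/46722, β = 16708/23361, γ = -38453/15574.

α = -1.03, β = 0.72, γ = -2.47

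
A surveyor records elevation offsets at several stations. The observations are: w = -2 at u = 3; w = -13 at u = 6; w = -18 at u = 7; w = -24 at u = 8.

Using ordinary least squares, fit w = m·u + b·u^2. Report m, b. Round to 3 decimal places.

From the data, Σu·u = 158, Σu·u^2 = 1098, Σu^2·u^2 = 7874.
For Aᵀw: Σu·w = -402, Σu^2·w = -2904.
Eliminating b: 7874·(row 1) − 1098·(row 2) gives 38488·m = 7874·(-402) − 1098·(-2904) = 23244, so m = 5811/9622.
Then b = ((-2904) − 1098·(5811/9622))/7874 = -4359/9622.

m = 0.604, b = -0.453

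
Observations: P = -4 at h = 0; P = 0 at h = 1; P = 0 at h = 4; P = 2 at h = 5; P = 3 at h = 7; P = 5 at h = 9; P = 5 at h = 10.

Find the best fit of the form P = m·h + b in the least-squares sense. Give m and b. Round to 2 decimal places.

m = 0.80, b = -2.54

Compute the Gram sums: Σh·h = 272, Σh = 36, Σ1 = 7.
Right-hand side: Σh·P = 126, ΣP = 11.
MᵀM·[m, b]ᵀ = MᵀP becomes [[272, 36]; [36, 7]]·[m, b]ᵀ = [126, 11]ᵀ.
Determinant 272·7 − 36² = 608.
m = (126·7 − 36·11)/608 = 243/304; b = (272·11 − 36·126)/608 = -193/76.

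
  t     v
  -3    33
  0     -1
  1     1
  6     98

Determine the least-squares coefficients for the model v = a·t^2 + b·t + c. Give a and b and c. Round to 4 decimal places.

The normal equations are: 1378·a + 190·b + 46·c = 3826;  190·a + 46·b + 4·c = 490;  46·a + 4·b + 4·c = 131.
(Σt^2·t^2 = 1378, Σt^2·t = 190, Σt^2 = 46, Σt·t = 46, Σt = 4, Σ1 = 4, Σt^2·v = 3826, Σt·v = 490, Σv = 131.)
Inverting the 3×3 Gram matrix, [a, b, c]ᵀ = [15241/4974, -9739/4974, -439/829]ᵀ.

a = 3.0641, b = -1.9580, c = -0.5296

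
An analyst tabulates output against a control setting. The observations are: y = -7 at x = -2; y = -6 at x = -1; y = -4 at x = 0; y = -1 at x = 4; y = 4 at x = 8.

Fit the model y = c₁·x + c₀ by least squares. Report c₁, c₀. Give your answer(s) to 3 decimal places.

c₁ = 1.064, c₀ = -4.715

The normal equations are: 85·c₁ + 9·c₀ = 48;  9·c₁ + 5·c₀ = -14.
(Σx·x = 85, Σx = 9, Σ1 = 5, Σx·y = 48, Σy = -14.)
Determinant 85·5 − 9² = 344.
c₁ = (48·5 − 9·(-14))/344 = 183/172; c₀ = (85·(-14) − 9·48)/344 = -811/172.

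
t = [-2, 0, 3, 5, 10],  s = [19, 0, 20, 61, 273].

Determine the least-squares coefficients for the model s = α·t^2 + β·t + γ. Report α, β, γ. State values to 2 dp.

α = 3.02, β = -2.94, γ = 0.76

Forming AᵀA = [[10722, 1144, 138]; [1144, 138, 16]; [138, 16, 5]] and Aᵀs = [29081, 3057, 373]ᵀ gives AᵀA·[α, β, γ]ᵀ = Aᵀs.
Inverting the 3×3 Gram matrix, [α, β, γ]ᵀ = [32179/10670, -31337/10670, 812/1067]ᵀ.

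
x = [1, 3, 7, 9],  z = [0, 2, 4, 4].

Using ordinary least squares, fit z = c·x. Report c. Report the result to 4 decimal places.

AᵀA·[c]ᵀ = Aᵀz reads: 140·c = 70.
Hence c = 70 / 140 ≈ 0.5.

c = 0.5000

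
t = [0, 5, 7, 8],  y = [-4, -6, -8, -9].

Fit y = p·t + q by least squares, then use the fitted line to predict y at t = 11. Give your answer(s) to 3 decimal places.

Forming MᵀM = [[138, 20]; [20, 4]] and Mᵀy = [-158, -27]ᵀ gives MᵀM·[p, q]ᵀ = Mᵀy.
Determinant 138·4 − 20² = 152.
p = ((-158)·4 − 20·(-27))/152 = -23/38; q = (138·(-27) − 20·(-158))/152 = -283/76.
At t = 11: ŷ = (-23/38)·(11) + (-283/76)·(1) = -789/76.

ŷ = -10.382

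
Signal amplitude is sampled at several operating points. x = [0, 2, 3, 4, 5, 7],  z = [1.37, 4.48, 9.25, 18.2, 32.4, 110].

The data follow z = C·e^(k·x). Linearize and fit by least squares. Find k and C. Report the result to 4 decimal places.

Let Y = ln z. Fitting Y = k·x + ln C by least squares:
Σx = 21.0000, Σ(x)² = 103.0000, Σln z = 15.1191, Σx·ln z = 71.5730.
Equations: 103.0000·k + 21.0000·ln C = 71.5730;  21.0000·k + 6·ln C = 15.1191.
Slope k = (n·Σx·ln z − Σx·Σln z)/(n·Σ(x)² − (Σx)²) = (6·71.5730 − 21.0000·15.1191)/177.0000 = 0.63241; ln C = (Σln z − k·Σx)/n = 0.30642, so C = exp(0.30642) = 1.35856.

k = 0.6324, C = 1.3586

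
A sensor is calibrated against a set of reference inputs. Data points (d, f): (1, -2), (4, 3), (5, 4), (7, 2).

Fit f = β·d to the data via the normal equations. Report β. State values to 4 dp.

Normal-equation sums: Σd·d = 91.
Right-hand side: Σd·f = 44.
XᵀX·[β]ᵀ = Xᵀf becomes [[91]]·[β]ᵀ = [44]ᵀ.
Hence β = 44 / 91 ≈ 0.483516.

β = 0.4835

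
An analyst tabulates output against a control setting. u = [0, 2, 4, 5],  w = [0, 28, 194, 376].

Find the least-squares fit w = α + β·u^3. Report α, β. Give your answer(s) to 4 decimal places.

α = 2.0419, β = 2.9941

Normal-equation sums: Σ1 = 4, Σu^3 = 197, Σu^3·u^3 = 19785.
And Σw = 598, Σu^3·w = 59640.
Normal equations: [[4, 197]; [197, 19785]]·[α, β]ᵀ = [598, 59640]ᵀ.
Eliminating β: 19785·(row 1) − 197·(row 2) gives 40331·α = 19785·598 − 197·59640 = 82350, so α = 82350/40331.
Then β = (59640 − 197·(82350/40331))/19785 = 120754/40331.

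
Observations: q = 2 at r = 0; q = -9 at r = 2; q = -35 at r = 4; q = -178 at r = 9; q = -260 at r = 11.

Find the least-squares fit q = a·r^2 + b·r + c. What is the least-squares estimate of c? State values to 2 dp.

Compute the Gram sums: Σr^2·r^2 = 21474, Σr^2·r = 2132, Σr^2 = 222, Σr·r = 222, Σr = 26, Σ1 = 5.
Right-hand side: Σr^2·q = -46474, Σr·q = -4620, Σq = -480.
Normal equations: [[21474, 2132, 222]; [2132, 222, 26]; [222, 26, 5]]·[a, b, c]ᵀ = [-46474, -4620, -480]ᵀ.
Row-reducing yields a = -134549/65839, b = -95702/65839, c = 151082/65839.

c = 2.29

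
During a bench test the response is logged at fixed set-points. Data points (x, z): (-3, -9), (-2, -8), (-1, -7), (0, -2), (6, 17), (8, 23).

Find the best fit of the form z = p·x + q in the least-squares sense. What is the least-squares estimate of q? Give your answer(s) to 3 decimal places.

q = -1.761

Setting ∂/∂p … = 0 gives: 114·p + 8·q = 336;  8·p + 6·q = 14.
(Σx·x = 114, Σx = 8, Σ1 = 6, Σx·z = 336, Σz = 14.)
Eliminating q: 6·(row 1) − 8·(row 2) gives 620·p = 6·336 − 8·14 = 1904, so p = 476/155.
Then q = (14 − 8·(476/155))/6 = -273/155.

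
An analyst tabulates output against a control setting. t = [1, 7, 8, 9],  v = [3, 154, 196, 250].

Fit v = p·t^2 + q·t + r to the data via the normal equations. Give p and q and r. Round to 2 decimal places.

The normal system AᵀA·[p, q, r]ᵀ = Aᵀv is [[13059, 1585, 195]; [1585, 195, 25]; [195, 25, 4]]·[p, q, r]ᵀ = [40343, 4899, 603]ᵀ.
Inverting the 3×3 Gram matrix, [p, q, r]ᵀ = [4093/1412, 12497/7060, -574/353]ᵀ.

p = 2.90, q = 1.77, r = -1.63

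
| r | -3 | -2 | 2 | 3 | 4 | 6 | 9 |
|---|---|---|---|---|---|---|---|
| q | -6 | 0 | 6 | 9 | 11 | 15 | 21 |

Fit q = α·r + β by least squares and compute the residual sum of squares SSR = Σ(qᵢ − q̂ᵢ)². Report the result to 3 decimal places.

SSR = 8.106

With design matrix A, AᵀA = [[159, 19]; [19, 7]] and Aᵀq = [380, 56]ᵀ.
Eliminating β: 7·(row 1) − 19·(row 2) gives 752·α = 7·380 − 19·56 = 1596, so α = 399/188.
Then β = (56 − 19·(399/188))/7 = 421/188.
Residuals: -88/47, 377/188, -91/188, 37/94, 51/188, 5/188, -16/47; SSR = 381/47.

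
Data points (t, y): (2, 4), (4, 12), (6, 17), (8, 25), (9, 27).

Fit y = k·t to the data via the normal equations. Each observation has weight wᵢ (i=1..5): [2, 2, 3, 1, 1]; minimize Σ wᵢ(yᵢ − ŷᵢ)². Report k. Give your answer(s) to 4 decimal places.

k = 2.9386

From the data, Σwᵢ·t·t = 293.
For MᵀWy: Σwᵢ·t·y = 861.
Hence k = 861 / 293 ≈ 2.93857.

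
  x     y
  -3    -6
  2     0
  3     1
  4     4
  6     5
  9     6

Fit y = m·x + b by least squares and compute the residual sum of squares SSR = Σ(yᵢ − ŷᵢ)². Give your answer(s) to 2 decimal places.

SSR = 6.58

The normal system AᵀA·[m, b]ᵀ = Aᵀy is [[155, 21]; [21, 6]]·[m, b]ᵀ = [121, 10]ᵀ.
Δ = 155·6 − 21² = 489.
m = (121·6 − 21·10)/489 = 172/163; b = (155·10 − 21·121)/489 = -991/489.
Residuals: -395/489, -41/489, -68/489, 883/489, 340/489, -719/489; SSR = 3220/489.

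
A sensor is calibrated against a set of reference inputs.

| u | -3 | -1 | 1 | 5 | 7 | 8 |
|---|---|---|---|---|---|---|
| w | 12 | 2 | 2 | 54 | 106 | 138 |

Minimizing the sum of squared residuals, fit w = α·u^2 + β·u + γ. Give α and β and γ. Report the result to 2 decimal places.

α = 2.00, β = 1.25, γ = -0.99

Normal-equation sums: Σu^2·u^2 = 7205, Σu^2·u = 953, Σu^2 = 149, Σu·u = 149, Σu = 17, Σ1 = 6.
And Σu^2·w = 15488, Σu·w = 2080, Σw = 314.
Solving the 3×3 system (Gaussian elimination) gives α = 21536/10743, β = 67226/53715, γ = -17814/17905.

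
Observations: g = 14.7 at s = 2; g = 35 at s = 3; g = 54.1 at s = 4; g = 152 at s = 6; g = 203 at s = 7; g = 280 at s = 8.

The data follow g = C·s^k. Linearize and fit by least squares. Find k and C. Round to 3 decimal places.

Taking logs, ln g = k·ln s + ln C, so regress ln g on ln s.
Σln s = 8.9952, Σ(ln s)² = 14.9303, Σln g = 26.2059, Σln s·ln g = 42.3593.
Normal system: [[14.9303, 8.9952]; [8.9952, 6]]·[k, ln C]ᵀ = [42.3593, 26.2059]ᵀ.
Slope k = (n·Σln s·ln g − Σln s·Σln g)/(n·Σ(ln s)² − (Σln s)²) = (6·42.3593 − 8.9952·26.2059)/8.6686 = 2.12601; ln C = (Σln g − k·Σln s)/n = 1.18035, so C = exp(1.18035) = 3.25551.

k = 2.126, C = 3.256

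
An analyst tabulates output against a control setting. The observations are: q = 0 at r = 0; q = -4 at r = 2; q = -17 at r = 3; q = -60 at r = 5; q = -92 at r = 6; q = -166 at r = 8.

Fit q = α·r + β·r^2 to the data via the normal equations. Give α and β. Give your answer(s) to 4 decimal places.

α = 3.0440, β = -2.9945

With design matrix A, AᵀA = [[138, 888]; [888, 6114]] and Aᵀq = [-2239, -15605]ᵀ.
Δ = 138·6114 − 888² = 55188.
α = ((-2239)·6114 − 888·(-15605))/55188 = 3111/1022; β = (138·(-15605) − 888·(-2239))/55188 = -9181/3066.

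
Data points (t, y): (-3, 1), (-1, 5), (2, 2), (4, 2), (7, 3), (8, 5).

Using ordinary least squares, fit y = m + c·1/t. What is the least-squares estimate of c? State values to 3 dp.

Sums needed: Σ1 = 6, Σ1/t = -53/168, Σ1/t·1/t = 41197/28224.
Right-hand side: Σy = 18, Σ1/t·y = -467/168.
Normal equations: [[6, -53/168]; [-53/168, 41197/28224]]·[m, c]ᵀ = [18, -467/168]ᵀ.
Eliminating c: (41197/28224)·(row 1) − (-53/168)·(row 2) gives (244373/28224)·m = (41197/28224)·18 − (-53/168)·(-467/168) = 716795/28224, so m = 716795/244373.
Then c = ((-467/168) − (-53/168)·(716795/244373))/(41197/28224) = -310464/244373.

c = -1.270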